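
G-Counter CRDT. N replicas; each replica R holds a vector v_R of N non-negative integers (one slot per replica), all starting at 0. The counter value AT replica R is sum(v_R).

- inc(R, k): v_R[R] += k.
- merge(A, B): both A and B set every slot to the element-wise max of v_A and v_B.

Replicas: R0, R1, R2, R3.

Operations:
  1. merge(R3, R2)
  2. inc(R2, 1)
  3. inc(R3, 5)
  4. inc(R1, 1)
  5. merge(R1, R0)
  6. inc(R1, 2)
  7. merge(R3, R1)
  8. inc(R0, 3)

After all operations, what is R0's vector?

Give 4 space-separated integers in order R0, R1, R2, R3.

Answer: 3 1 0 0

Derivation:
Op 1: merge R3<->R2 -> R3=(0,0,0,0) R2=(0,0,0,0)
Op 2: inc R2 by 1 -> R2=(0,0,1,0) value=1
Op 3: inc R3 by 5 -> R3=(0,0,0,5) value=5
Op 4: inc R1 by 1 -> R1=(0,1,0,0) value=1
Op 5: merge R1<->R0 -> R1=(0,1,0,0) R0=(0,1,0,0)
Op 6: inc R1 by 2 -> R1=(0,3,0,0) value=3
Op 7: merge R3<->R1 -> R3=(0,3,0,5) R1=(0,3,0,5)
Op 8: inc R0 by 3 -> R0=(3,1,0,0) value=4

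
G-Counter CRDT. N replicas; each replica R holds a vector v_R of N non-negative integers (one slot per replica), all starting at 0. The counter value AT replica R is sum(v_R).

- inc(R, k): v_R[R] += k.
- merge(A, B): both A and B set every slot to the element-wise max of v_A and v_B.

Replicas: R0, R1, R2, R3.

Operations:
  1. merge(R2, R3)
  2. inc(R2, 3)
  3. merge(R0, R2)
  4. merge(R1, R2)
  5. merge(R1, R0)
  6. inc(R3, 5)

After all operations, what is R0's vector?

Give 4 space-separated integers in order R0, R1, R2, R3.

Op 1: merge R2<->R3 -> R2=(0,0,0,0) R3=(0,0,0,0)
Op 2: inc R2 by 3 -> R2=(0,0,3,0) value=3
Op 3: merge R0<->R2 -> R0=(0,0,3,0) R2=(0,0,3,0)
Op 4: merge R1<->R2 -> R1=(0,0,3,0) R2=(0,0,3,0)
Op 5: merge R1<->R0 -> R1=(0,0,3,0) R0=(0,0,3,0)
Op 6: inc R3 by 5 -> R3=(0,0,0,5) value=5

Answer: 0 0 3 0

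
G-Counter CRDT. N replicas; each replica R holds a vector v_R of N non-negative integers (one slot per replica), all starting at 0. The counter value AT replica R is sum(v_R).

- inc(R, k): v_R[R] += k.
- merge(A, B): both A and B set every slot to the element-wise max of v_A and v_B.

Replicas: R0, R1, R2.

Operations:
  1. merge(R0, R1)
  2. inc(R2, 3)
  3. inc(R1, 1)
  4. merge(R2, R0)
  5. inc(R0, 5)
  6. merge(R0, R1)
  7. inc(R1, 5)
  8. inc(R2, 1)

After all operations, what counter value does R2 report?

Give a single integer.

Answer: 4

Derivation:
Op 1: merge R0<->R1 -> R0=(0,0,0) R1=(0,0,0)
Op 2: inc R2 by 3 -> R2=(0,0,3) value=3
Op 3: inc R1 by 1 -> R1=(0,1,0) value=1
Op 4: merge R2<->R0 -> R2=(0,0,3) R0=(0,0,3)
Op 5: inc R0 by 5 -> R0=(5,0,3) value=8
Op 6: merge R0<->R1 -> R0=(5,1,3) R1=(5,1,3)
Op 7: inc R1 by 5 -> R1=(5,6,3) value=14
Op 8: inc R2 by 1 -> R2=(0,0,4) value=4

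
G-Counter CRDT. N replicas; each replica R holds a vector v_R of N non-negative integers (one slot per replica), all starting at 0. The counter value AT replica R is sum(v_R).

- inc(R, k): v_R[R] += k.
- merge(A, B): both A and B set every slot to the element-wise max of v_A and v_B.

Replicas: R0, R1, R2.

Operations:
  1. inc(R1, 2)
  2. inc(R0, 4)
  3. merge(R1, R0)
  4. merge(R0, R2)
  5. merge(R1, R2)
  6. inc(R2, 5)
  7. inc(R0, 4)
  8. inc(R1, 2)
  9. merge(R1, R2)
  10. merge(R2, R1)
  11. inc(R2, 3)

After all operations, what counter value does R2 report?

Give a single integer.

Answer: 16

Derivation:
Op 1: inc R1 by 2 -> R1=(0,2,0) value=2
Op 2: inc R0 by 4 -> R0=(4,0,0) value=4
Op 3: merge R1<->R0 -> R1=(4,2,0) R0=(4,2,0)
Op 4: merge R0<->R2 -> R0=(4,2,0) R2=(4,2,0)
Op 5: merge R1<->R2 -> R1=(4,2,0) R2=(4,2,0)
Op 6: inc R2 by 5 -> R2=(4,2,5) value=11
Op 7: inc R0 by 4 -> R0=(8,2,0) value=10
Op 8: inc R1 by 2 -> R1=(4,4,0) value=8
Op 9: merge R1<->R2 -> R1=(4,4,5) R2=(4,4,5)
Op 10: merge R2<->R1 -> R2=(4,4,5) R1=(4,4,5)
Op 11: inc R2 by 3 -> R2=(4,4,8) value=16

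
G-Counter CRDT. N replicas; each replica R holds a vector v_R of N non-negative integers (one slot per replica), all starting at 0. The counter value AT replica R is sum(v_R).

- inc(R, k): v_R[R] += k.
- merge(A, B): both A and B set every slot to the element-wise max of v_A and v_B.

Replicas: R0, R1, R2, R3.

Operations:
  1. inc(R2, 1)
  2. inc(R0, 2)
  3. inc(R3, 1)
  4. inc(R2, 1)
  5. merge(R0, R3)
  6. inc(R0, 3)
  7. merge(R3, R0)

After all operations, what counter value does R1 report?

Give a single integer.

Op 1: inc R2 by 1 -> R2=(0,0,1,0) value=1
Op 2: inc R0 by 2 -> R0=(2,0,0,0) value=2
Op 3: inc R3 by 1 -> R3=(0,0,0,1) value=1
Op 4: inc R2 by 1 -> R2=(0,0,2,0) value=2
Op 5: merge R0<->R3 -> R0=(2,0,0,1) R3=(2,0,0,1)
Op 6: inc R0 by 3 -> R0=(5,0,0,1) value=6
Op 7: merge R3<->R0 -> R3=(5,0,0,1) R0=(5,0,0,1)

Answer: 0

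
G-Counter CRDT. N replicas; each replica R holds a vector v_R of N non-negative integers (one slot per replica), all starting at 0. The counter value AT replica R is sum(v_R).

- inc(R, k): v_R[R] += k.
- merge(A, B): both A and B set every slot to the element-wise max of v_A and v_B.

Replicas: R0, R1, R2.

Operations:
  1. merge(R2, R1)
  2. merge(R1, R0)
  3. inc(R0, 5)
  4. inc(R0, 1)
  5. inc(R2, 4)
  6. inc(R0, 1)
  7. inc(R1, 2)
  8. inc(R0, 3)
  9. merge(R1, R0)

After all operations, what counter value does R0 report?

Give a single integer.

Answer: 12

Derivation:
Op 1: merge R2<->R1 -> R2=(0,0,0) R1=(0,0,0)
Op 2: merge R1<->R0 -> R1=(0,0,0) R0=(0,0,0)
Op 3: inc R0 by 5 -> R0=(5,0,0) value=5
Op 4: inc R0 by 1 -> R0=(6,0,0) value=6
Op 5: inc R2 by 4 -> R2=(0,0,4) value=4
Op 6: inc R0 by 1 -> R0=(7,0,0) value=7
Op 7: inc R1 by 2 -> R1=(0,2,0) value=2
Op 8: inc R0 by 3 -> R0=(10,0,0) value=10
Op 9: merge R1<->R0 -> R1=(10,2,0) R0=(10,2,0)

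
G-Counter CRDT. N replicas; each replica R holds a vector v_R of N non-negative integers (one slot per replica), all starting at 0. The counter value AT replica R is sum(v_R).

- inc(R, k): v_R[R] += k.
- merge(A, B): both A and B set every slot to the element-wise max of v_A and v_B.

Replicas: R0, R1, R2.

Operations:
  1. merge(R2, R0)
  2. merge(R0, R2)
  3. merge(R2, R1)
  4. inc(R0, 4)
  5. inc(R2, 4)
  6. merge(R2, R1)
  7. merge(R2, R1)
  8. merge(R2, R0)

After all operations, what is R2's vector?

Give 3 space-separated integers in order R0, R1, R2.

Answer: 4 0 4

Derivation:
Op 1: merge R2<->R0 -> R2=(0,0,0) R0=(0,0,0)
Op 2: merge R0<->R2 -> R0=(0,0,0) R2=(0,0,0)
Op 3: merge R2<->R1 -> R2=(0,0,0) R1=(0,0,0)
Op 4: inc R0 by 4 -> R0=(4,0,0) value=4
Op 5: inc R2 by 4 -> R2=(0,0,4) value=4
Op 6: merge R2<->R1 -> R2=(0,0,4) R1=(0,0,4)
Op 7: merge R2<->R1 -> R2=(0,0,4) R1=(0,0,4)
Op 8: merge R2<->R0 -> R2=(4,0,4) R0=(4,0,4)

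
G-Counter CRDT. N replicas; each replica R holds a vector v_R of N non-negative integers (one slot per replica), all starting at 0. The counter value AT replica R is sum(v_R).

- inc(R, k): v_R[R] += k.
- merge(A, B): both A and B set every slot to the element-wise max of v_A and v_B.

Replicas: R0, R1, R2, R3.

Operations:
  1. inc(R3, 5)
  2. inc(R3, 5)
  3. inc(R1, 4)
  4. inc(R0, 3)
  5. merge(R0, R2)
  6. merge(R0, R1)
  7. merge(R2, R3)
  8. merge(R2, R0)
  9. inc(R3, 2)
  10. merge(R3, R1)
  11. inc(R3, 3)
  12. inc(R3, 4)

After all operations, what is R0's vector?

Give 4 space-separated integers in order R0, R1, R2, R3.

Answer: 3 4 0 10

Derivation:
Op 1: inc R3 by 5 -> R3=(0,0,0,5) value=5
Op 2: inc R3 by 5 -> R3=(0,0,0,10) value=10
Op 3: inc R1 by 4 -> R1=(0,4,0,0) value=4
Op 4: inc R0 by 3 -> R0=(3,0,0,0) value=3
Op 5: merge R0<->R2 -> R0=(3,0,0,0) R2=(3,0,0,0)
Op 6: merge R0<->R1 -> R0=(3,4,0,0) R1=(3,4,0,0)
Op 7: merge R2<->R3 -> R2=(3,0,0,10) R3=(3,0,0,10)
Op 8: merge R2<->R0 -> R2=(3,4,0,10) R0=(3,4,0,10)
Op 9: inc R3 by 2 -> R3=(3,0,0,12) value=15
Op 10: merge R3<->R1 -> R3=(3,4,0,12) R1=(3,4,0,12)
Op 11: inc R3 by 3 -> R3=(3,4,0,15) value=22
Op 12: inc R3 by 4 -> R3=(3,4,0,19) value=26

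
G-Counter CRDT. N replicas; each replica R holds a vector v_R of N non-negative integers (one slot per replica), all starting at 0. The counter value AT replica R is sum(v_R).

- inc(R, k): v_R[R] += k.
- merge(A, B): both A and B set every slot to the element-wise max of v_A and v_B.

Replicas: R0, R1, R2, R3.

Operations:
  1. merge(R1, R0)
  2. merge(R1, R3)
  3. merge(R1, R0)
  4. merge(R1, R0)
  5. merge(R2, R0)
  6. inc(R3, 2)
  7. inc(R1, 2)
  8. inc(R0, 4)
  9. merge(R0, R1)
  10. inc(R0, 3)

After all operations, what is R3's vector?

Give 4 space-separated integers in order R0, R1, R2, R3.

Answer: 0 0 0 2

Derivation:
Op 1: merge R1<->R0 -> R1=(0,0,0,0) R0=(0,0,0,0)
Op 2: merge R1<->R3 -> R1=(0,0,0,0) R3=(0,0,0,0)
Op 3: merge R1<->R0 -> R1=(0,0,0,0) R0=(0,0,0,0)
Op 4: merge R1<->R0 -> R1=(0,0,0,0) R0=(0,0,0,0)
Op 5: merge R2<->R0 -> R2=(0,0,0,0) R0=(0,0,0,0)
Op 6: inc R3 by 2 -> R3=(0,0,0,2) value=2
Op 7: inc R1 by 2 -> R1=(0,2,0,0) value=2
Op 8: inc R0 by 4 -> R0=(4,0,0,0) value=4
Op 9: merge R0<->R1 -> R0=(4,2,0,0) R1=(4,2,0,0)
Op 10: inc R0 by 3 -> R0=(7,2,0,0) value=9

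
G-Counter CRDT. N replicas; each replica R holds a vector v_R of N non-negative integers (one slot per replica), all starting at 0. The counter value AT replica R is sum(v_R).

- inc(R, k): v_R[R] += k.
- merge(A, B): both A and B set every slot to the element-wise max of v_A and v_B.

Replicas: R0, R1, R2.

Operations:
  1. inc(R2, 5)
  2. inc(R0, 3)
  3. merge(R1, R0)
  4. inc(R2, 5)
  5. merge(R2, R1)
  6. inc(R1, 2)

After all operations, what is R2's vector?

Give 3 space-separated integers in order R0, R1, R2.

Op 1: inc R2 by 5 -> R2=(0,0,5) value=5
Op 2: inc R0 by 3 -> R0=(3,0,0) value=3
Op 3: merge R1<->R0 -> R1=(3,0,0) R0=(3,0,0)
Op 4: inc R2 by 5 -> R2=(0,0,10) value=10
Op 5: merge R2<->R1 -> R2=(3,0,10) R1=(3,0,10)
Op 6: inc R1 by 2 -> R1=(3,2,10) value=15

Answer: 3 0 10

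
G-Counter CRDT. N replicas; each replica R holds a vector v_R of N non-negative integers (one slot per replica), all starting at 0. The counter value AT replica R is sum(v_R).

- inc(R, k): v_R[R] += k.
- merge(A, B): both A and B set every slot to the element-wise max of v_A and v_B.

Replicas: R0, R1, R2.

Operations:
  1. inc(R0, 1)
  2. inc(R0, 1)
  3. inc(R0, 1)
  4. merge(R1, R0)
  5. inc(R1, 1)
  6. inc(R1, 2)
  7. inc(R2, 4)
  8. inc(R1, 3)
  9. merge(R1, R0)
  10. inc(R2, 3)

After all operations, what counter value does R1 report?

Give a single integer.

Op 1: inc R0 by 1 -> R0=(1,0,0) value=1
Op 2: inc R0 by 1 -> R0=(2,0,0) value=2
Op 3: inc R0 by 1 -> R0=(3,0,0) value=3
Op 4: merge R1<->R0 -> R1=(3,0,0) R0=(3,0,0)
Op 5: inc R1 by 1 -> R1=(3,1,0) value=4
Op 6: inc R1 by 2 -> R1=(3,3,0) value=6
Op 7: inc R2 by 4 -> R2=(0,0,4) value=4
Op 8: inc R1 by 3 -> R1=(3,6,0) value=9
Op 9: merge R1<->R0 -> R1=(3,6,0) R0=(3,6,0)
Op 10: inc R2 by 3 -> R2=(0,0,7) value=7

Answer: 9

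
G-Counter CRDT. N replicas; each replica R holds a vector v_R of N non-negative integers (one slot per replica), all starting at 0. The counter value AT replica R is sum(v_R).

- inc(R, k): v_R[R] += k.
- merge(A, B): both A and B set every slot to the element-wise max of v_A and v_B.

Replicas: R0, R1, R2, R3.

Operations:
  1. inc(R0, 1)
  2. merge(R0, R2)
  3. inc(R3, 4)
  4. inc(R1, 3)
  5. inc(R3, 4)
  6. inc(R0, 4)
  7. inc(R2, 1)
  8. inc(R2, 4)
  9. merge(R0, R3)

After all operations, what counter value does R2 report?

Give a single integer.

Op 1: inc R0 by 1 -> R0=(1,0,0,0) value=1
Op 2: merge R0<->R2 -> R0=(1,0,0,0) R2=(1,0,0,0)
Op 3: inc R3 by 4 -> R3=(0,0,0,4) value=4
Op 4: inc R1 by 3 -> R1=(0,3,0,0) value=3
Op 5: inc R3 by 4 -> R3=(0,0,0,8) value=8
Op 6: inc R0 by 4 -> R0=(5,0,0,0) value=5
Op 7: inc R2 by 1 -> R2=(1,0,1,0) value=2
Op 8: inc R2 by 4 -> R2=(1,0,5,0) value=6
Op 9: merge R0<->R3 -> R0=(5,0,0,8) R3=(5,0,0,8)

Answer: 6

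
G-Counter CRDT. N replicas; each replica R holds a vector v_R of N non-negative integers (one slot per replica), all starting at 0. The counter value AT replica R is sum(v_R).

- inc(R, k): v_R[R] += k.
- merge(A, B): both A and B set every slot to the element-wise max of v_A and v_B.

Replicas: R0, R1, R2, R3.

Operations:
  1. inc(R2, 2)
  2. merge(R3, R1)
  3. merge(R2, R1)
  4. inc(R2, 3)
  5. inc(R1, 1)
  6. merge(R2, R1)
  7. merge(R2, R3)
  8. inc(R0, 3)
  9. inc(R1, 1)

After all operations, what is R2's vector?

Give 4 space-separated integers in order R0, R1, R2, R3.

Op 1: inc R2 by 2 -> R2=(0,0,2,0) value=2
Op 2: merge R3<->R1 -> R3=(0,0,0,0) R1=(0,0,0,0)
Op 3: merge R2<->R1 -> R2=(0,0,2,0) R1=(0,0,2,0)
Op 4: inc R2 by 3 -> R2=(0,0,5,0) value=5
Op 5: inc R1 by 1 -> R1=(0,1,2,0) value=3
Op 6: merge R2<->R1 -> R2=(0,1,5,0) R1=(0,1,5,0)
Op 7: merge R2<->R3 -> R2=(0,1,5,0) R3=(0,1,5,0)
Op 8: inc R0 by 3 -> R0=(3,0,0,0) value=3
Op 9: inc R1 by 1 -> R1=(0,2,5,0) value=7

Answer: 0 1 5 0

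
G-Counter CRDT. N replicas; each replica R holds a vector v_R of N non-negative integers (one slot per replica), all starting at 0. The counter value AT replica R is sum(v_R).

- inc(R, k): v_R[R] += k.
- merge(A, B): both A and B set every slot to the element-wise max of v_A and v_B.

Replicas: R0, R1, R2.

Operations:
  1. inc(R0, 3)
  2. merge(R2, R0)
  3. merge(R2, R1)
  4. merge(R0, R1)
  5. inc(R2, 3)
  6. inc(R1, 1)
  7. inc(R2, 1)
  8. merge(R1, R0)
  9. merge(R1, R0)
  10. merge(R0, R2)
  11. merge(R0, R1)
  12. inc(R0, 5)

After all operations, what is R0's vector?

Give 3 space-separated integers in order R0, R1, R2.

Answer: 8 1 4

Derivation:
Op 1: inc R0 by 3 -> R0=(3,0,0) value=3
Op 2: merge R2<->R0 -> R2=(3,0,0) R0=(3,0,0)
Op 3: merge R2<->R1 -> R2=(3,0,0) R1=(3,0,0)
Op 4: merge R0<->R1 -> R0=(3,0,0) R1=(3,0,0)
Op 5: inc R2 by 3 -> R2=(3,0,3) value=6
Op 6: inc R1 by 1 -> R1=(3,1,0) value=4
Op 7: inc R2 by 1 -> R2=(3,0,4) value=7
Op 8: merge R1<->R0 -> R1=(3,1,0) R0=(3,1,0)
Op 9: merge R1<->R0 -> R1=(3,1,0) R0=(3,1,0)
Op 10: merge R0<->R2 -> R0=(3,1,4) R2=(3,1,4)
Op 11: merge R0<->R1 -> R0=(3,1,4) R1=(3,1,4)
Op 12: inc R0 by 5 -> R0=(8,1,4) value=13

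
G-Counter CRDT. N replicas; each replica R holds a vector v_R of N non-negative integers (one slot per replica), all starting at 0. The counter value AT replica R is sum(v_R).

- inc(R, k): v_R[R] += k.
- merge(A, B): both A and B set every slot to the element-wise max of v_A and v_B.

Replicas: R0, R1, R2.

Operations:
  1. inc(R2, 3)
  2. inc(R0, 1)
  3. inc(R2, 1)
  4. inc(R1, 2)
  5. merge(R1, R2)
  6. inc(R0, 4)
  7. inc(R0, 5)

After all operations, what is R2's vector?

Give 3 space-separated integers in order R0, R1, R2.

Answer: 0 2 4

Derivation:
Op 1: inc R2 by 3 -> R2=(0,0,3) value=3
Op 2: inc R0 by 1 -> R0=(1,0,0) value=1
Op 3: inc R2 by 1 -> R2=(0,0,4) value=4
Op 4: inc R1 by 2 -> R1=(0,2,0) value=2
Op 5: merge R1<->R2 -> R1=(0,2,4) R2=(0,2,4)
Op 6: inc R0 by 4 -> R0=(5,0,0) value=5
Op 7: inc R0 by 5 -> R0=(10,0,0) value=10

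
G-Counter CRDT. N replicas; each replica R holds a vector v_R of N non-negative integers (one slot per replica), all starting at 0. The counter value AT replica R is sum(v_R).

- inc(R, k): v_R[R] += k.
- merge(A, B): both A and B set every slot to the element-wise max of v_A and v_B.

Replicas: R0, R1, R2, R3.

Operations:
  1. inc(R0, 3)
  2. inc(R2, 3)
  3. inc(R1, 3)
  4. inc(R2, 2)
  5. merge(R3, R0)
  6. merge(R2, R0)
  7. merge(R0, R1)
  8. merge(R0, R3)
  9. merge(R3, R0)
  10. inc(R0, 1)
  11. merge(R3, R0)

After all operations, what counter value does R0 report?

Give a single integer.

Op 1: inc R0 by 3 -> R0=(3,0,0,0) value=3
Op 2: inc R2 by 3 -> R2=(0,0,3,0) value=3
Op 3: inc R1 by 3 -> R1=(0,3,0,0) value=3
Op 4: inc R2 by 2 -> R2=(0,0,5,0) value=5
Op 5: merge R3<->R0 -> R3=(3,0,0,0) R0=(3,0,0,0)
Op 6: merge R2<->R0 -> R2=(3,0,5,0) R0=(3,0,5,0)
Op 7: merge R0<->R1 -> R0=(3,3,5,0) R1=(3,3,5,0)
Op 8: merge R0<->R3 -> R0=(3,3,5,0) R3=(3,3,5,0)
Op 9: merge R3<->R0 -> R3=(3,3,5,0) R0=(3,3,5,0)
Op 10: inc R0 by 1 -> R0=(4,3,5,0) value=12
Op 11: merge R3<->R0 -> R3=(4,3,5,0) R0=(4,3,5,0)

Answer: 12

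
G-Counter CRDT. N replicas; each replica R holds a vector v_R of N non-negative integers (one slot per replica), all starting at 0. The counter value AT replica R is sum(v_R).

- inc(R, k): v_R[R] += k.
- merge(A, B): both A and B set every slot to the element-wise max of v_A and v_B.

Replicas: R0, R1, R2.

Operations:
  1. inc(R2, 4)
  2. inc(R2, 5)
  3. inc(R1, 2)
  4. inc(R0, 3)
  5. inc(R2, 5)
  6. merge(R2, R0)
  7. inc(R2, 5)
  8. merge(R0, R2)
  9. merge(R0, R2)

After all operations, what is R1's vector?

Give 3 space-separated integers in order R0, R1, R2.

Answer: 0 2 0

Derivation:
Op 1: inc R2 by 4 -> R2=(0,0,4) value=4
Op 2: inc R2 by 5 -> R2=(0,0,9) value=9
Op 3: inc R1 by 2 -> R1=(0,2,0) value=2
Op 4: inc R0 by 3 -> R0=(3,0,0) value=3
Op 5: inc R2 by 5 -> R2=(0,0,14) value=14
Op 6: merge R2<->R0 -> R2=(3,0,14) R0=(3,0,14)
Op 7: inc R2 by 5 -> R2=(3,0,19) value=22
Op 8: merge R0<->R2 -> R0=(3,0,19) R2=(3,0,19)
Op 9: merge R0<->R2 -> R0=(3,0,19) R2=(3,0,19)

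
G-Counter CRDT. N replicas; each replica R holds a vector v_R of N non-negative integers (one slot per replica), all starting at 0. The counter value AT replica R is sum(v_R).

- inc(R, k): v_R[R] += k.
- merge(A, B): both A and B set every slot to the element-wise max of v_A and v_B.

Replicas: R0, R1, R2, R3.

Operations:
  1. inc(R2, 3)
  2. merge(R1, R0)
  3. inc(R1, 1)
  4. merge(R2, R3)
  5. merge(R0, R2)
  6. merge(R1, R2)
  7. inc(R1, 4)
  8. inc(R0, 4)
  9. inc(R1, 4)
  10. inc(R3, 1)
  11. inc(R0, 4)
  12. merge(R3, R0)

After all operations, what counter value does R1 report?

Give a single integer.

Answer: 12

Derivation:
Op 1: inc R2 by 3 -> R2=(0,0,3,0) value=3
Op 2: merge R1<->R0 -> R1=(0,0,0,0) R0=(0,0,0,0)
Op 3: inc R1 by 1 -> R1=(0,1,0,0) value=1
Op 4: merge R2<->R3 -> R2=(0,0,3,0) R3=(0,0,3,0)
Op 5: merge R0<->R2 -> R0=(0,0,3,0) R2=(0,0,3,0)
Op 6: merge R1<->R2 -> R1=(0,1,3,0) R2=(0,1,3,0)
Op 7: inc R1 by 4 -> R1=(0,5,3,0) value=8
Op 8: inc R0 by 4 -> R0=(4,0,3,0) value=7
Op 9: inc R1 by 4 -> R1=(0,9,3,0) value=12
Op 10: inc R3 by 1 -> R3=(0,0,3,1) value=4
Op 11: inc R0 by 4 -> R0=(8,0,3,0) value=11
Op 12: merge R3<->R0 -> R3=(8,0,3,1) R0=(8,0,3,1)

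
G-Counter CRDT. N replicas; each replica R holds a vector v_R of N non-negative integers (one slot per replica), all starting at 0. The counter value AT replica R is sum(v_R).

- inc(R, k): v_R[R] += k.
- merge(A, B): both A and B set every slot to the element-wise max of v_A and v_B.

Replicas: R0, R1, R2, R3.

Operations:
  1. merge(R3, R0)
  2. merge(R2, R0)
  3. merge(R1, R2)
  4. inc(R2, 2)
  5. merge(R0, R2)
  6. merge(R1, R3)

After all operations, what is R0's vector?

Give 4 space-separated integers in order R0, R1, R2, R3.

Op 1: merge R3<->R0 -> R3=(0,0,0,0) R0=(0,0,0,0)
Op 2: merge R2<->R0 -> R2=(0,0,0,0) R0=(0,0,0,0)
Op 3: merge R1<->R2 -> R1=(0,0,0,0) R2=(0,0,0,0)
Op 4: inc R2 by 2 -> R2=(0,0,2,0) value=2
Op 5: merge R0<->R2 -> R0=(0,0,2,0) R2=(0,0,2,0)
Op 6: merge R1<->R3 -> R1=(0,0,0,0) R3=(0,0,0,0)

Answer: 0 0 2 0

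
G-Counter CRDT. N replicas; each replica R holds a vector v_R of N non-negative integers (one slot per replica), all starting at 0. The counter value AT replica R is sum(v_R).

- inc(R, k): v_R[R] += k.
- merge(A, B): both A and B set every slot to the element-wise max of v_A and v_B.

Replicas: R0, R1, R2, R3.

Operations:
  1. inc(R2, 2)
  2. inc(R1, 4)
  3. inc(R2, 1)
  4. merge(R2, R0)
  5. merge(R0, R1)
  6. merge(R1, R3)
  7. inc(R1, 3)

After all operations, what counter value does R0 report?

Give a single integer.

Answer: 7

Derivation:
Op 1: inc R2 by 2 -> R2=(0,0,2,0) value=2
Op 2: inc R1 by 4 -> R1=(0,4,0,0) value=4
Op 3: inc R2 by 1 -> R2=(0,0,3,0) value=3
Op 4: merge R2<->R0 -> R2=(0,0,3,0) R0=(0,0,3,0)
Op 5: merge R0<->R1 -> R0=(0,4,3,0) R1=(0,4,3,0)
Op 6: merge R1<->R3 -> R1=(0,4,3,0) R3=(0,4,3,0)
Op 7: inc R1 by 3 -> R1=(0,7,3,0) value=10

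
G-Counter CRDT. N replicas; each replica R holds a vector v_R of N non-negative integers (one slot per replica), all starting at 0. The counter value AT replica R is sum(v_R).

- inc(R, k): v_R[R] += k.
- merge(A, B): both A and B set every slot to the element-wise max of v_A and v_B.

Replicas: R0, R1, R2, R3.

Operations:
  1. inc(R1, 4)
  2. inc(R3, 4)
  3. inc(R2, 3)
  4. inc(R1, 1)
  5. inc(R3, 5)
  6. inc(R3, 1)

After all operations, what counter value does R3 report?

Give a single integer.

Answer: 10

Derivation:
Op 1: inc R1 by 4 -> R1=(0,4,0,0) value=4
Op 2: inc R3 by 4 -> R3=(0,0,0,4) value=4
Op 3: inc R2 by 3 -> R2=(0,0,3,0) value=3
Op 4: inc R1 by 1 -> R1=(0,5,0,0) value=5
Op 5: inc R3 by 5 -> R3=(0,0,0,9) value=9
Op 6: inc R3 by 1 -> R3=(0,0,0,10) value=10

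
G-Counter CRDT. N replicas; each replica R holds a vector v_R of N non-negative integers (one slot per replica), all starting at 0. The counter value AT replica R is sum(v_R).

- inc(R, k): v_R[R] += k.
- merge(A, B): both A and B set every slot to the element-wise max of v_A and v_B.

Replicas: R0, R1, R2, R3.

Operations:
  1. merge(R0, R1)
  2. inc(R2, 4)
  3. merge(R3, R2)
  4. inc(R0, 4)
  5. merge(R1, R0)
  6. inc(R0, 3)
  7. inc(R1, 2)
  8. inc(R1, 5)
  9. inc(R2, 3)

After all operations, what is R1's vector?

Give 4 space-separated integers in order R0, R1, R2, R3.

Answer: 4 7 0 0

Derivation:
Op 1: merge R0<->R1 -> R0=(0,0,0,0) R1=(0,0,0,0)
Op 2: inc R2 by 4 -> R2=(0,0,4,0) value=4
Op 3: merge R3<->R2 -> R3=(0,0,4,0) R2=(0,0,4,0)
Op 4: inc R0 by 4 -> R0=(4,0,0,0) value=4
Op 5: merge R1<->R0 -> R1=(4,0,0,0) R0=(4,0,0,0)
Op 6: inc R0 by 3 -> R0=(7,0,0,0) value=7
Op 7: inc R1 by 2 -> R1=(4,2,0,0) value=6
Op 8: inc R1 by 5 -> R1=(4,7,0,0) value=11
Op 9: inc R2 by 3 -> R2=(0,0,7,0) value=7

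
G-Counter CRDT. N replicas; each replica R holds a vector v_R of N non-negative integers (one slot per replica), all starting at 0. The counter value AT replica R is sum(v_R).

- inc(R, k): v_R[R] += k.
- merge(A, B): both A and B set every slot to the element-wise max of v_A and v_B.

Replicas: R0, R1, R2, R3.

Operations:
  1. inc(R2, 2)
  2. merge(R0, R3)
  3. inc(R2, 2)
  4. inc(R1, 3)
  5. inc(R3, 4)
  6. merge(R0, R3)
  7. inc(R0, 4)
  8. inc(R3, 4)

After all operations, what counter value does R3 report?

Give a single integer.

Op 1: inc R2 by 2 -> R2=(0,0,2,0) value=2
Op 2: merge R0<->R3 -> R0=(0,0,0,0) R3=(0,0,0,0)
Op 3: inc R2 by 2 -> R2=(0,0,4,0) value=4
Op 4: inc R1 by 3 -> R1=(0,3,0,0) value=3
Op 5: inc R3 by 4 -> R3=(0,0,0,4) value=4
Op 6: merge R0<->R3 -> R0=(0,0,0,4) R3=(0,0,0,4)
Op 7: inc R0 by 4 -> R0=(4,0,0,4) value=8
Op 8: inc R3 by 4 -> R3=(0,0,0,8) value=8

Answer: 8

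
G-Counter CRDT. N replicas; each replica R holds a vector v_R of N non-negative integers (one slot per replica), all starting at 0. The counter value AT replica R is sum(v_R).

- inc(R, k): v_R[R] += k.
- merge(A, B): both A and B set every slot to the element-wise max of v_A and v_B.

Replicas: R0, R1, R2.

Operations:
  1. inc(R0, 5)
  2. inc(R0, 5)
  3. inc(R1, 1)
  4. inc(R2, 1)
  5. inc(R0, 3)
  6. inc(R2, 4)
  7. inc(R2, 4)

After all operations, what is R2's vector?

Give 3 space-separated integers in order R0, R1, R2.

Answer: 0 0 9

Derivation:
Op 1: inc R0 by 5 -> R0=(5,0,0) value=5
Op 2: inc R0 by 5 -> R0=(10,0,0) value=10
Op 3: inc R1 by 1 -> R1=(0,1,0) value=1
Op 4: inc R2 by 1 -> R2=(0,0,1) value=1
Op 5: inc R0 by 3 -> R0=(13,0,0) value=13
Op 6: inc R2 by 4 -> R2=(0,0,5) value=5
Op 7: inc R2 by 4 -> R2=(0,0,9) value=9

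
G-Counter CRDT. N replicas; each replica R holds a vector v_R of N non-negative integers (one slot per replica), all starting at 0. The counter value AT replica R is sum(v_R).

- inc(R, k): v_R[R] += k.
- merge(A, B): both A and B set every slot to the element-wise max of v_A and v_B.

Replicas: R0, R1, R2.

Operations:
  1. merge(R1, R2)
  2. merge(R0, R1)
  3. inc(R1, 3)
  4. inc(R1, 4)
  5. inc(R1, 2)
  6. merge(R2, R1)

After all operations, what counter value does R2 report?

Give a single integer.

Op 1: merge R1<->R2 -> R1=(0,0,0) R2=(0,0,0)
Op 2: merge R0<->R1 -> R0=(0,0,0) R1=(0,0,0)
Op 3: inc R1 by 3 -> R1=(0,3,0) value=3
Op 4: inc R1 by 4 -> R1=(0,7,0) value=7
Op 5: inc R1 by 2 -> R1=(0,9,0) value=9
Op 6: merge R2<->R1 -> R2=(0,9,0) R1=(0,9,0)

Answer: 9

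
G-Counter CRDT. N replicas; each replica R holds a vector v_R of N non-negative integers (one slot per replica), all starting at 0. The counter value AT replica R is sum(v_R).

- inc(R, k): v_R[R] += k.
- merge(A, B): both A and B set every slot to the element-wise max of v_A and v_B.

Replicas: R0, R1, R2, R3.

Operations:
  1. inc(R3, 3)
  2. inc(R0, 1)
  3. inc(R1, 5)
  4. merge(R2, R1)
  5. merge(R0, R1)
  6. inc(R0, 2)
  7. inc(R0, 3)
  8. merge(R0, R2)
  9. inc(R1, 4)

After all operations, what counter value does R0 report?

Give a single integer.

Answer: 11

Derivation:
Op 1: inc R3 by 3 -> R3=(0,0,0,3) value=3
Op 2: inc R0 by 1 -> R0=(1,0,0,0) value=1
Op 3: inc R1 by 5 -> R1=(0,5,0,0) value=5
Op 4: merge R2<->R1 -> R2=(0,5,0,0) R1=(0,5,0,0)
Op 5: merge R0<->R1 -> R0=(1,5,0,0) R1=(1,5,0,0)
Op 6: inc R0 by 2 -> R0=(3,5,0,0) value=8
Op 7: inc R0 by 3 -> R0=(6,5,0,0) value=11
Op 8: merge R0<->R2 -> R0=(6,5,0,0) R2=(6,5,0,0)
Op 9: inc R1 by 4 -> R1=(1,9,0,0) value=10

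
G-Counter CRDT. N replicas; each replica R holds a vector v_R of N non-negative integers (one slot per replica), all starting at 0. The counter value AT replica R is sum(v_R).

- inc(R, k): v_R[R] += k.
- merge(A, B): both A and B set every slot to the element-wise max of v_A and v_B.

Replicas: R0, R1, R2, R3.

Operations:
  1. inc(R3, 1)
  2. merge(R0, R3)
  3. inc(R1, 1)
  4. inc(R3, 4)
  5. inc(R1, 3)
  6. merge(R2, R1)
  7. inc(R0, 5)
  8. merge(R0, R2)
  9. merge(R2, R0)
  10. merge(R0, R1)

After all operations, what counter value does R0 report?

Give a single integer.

Op 1: inc R3 by 1 -> R3=(0,0,0,1) value=1
Op 2: merge R0<->R3 -> R0=(0,0,0,1) R3=(0,0,0,1)
Op 3: inc R1 by 1 -> R1=(0,1,0,0) value=1
Op 4: inc R3 by 4 -> R3=(0,0,0,5) value=5
Op 5: inc R1 by 3 -> R1=(0,4,0,0) value=4
Op 6: merge R2<->R1 -> R2=(0,4,0,0) R1=(0,4,0,0)
Op 7: inc R0 by 5 -> R0=(5,0,0,1) value=6
Op 8: merge R0<->R2 -> R0=(5,4,0,1) R2=(5,4,0,1)
Op 9: merge R2<->R0 -> R2=(5,4,0,1) R0=(5,4,0,1)
Op 10: merge R0<->R1 -> R0=(5,4,0,1) R1=(5,4,0,1)

Answer: 10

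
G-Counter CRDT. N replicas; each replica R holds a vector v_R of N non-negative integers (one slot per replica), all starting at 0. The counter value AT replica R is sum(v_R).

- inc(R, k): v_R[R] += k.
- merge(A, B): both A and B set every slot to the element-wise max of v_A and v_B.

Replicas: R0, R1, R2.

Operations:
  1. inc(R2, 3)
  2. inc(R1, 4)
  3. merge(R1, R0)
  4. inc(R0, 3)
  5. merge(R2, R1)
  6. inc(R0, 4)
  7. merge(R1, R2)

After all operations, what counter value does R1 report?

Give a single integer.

Answer: 7

Derivation:
Op 1: inc R2 by 3 -> R2=(0,0,3) value=3
Op 2: inc R1 by 4 -> R1=(0,4,0) value=4
Op 3: merge R1<->R0 -> R1=(0,4,0) R0=(0,4,0)
Op 4: inc R0 by 3 -> R0=(3,4,0) value=7
Op 5: merge R2<->R1 -> R2=(0,4,3) R1=(0,4,3)
Op 6: inc R0 by 4 -> R0=(7,4,0) value=11
Op 7: merge R1<->R2 -> R1=(0,4,3) R2=(0,4,3)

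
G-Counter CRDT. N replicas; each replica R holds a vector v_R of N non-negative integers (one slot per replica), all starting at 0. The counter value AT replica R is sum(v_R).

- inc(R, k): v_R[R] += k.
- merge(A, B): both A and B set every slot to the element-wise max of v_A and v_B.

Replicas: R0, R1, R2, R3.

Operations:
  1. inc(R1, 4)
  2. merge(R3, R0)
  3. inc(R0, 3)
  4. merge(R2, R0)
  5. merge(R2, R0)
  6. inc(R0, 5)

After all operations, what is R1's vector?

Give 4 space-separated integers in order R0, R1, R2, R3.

Answer: 0 4 0 0

Derivation:
Op 1: inc R1 by 4 -> R1=(0,4,0,0) value=4
Op 2: merge R3<->R0 -> R3=(0,0,0,0) R0=(0,0,0,0)
Op 3: inc R0 by 3 -> R0=(3,0,0,0) value=3
Op 4: merge R2<->R0 -> R2=(3,0,0,0) R0=(3,0,0,0)
Op 5: merge R2<->R0 -> R2=(3,0,0,0) R0=(3,0,0,0)
Op 6: inc R0 by 5 -> R0=(8,0,0,0) value=8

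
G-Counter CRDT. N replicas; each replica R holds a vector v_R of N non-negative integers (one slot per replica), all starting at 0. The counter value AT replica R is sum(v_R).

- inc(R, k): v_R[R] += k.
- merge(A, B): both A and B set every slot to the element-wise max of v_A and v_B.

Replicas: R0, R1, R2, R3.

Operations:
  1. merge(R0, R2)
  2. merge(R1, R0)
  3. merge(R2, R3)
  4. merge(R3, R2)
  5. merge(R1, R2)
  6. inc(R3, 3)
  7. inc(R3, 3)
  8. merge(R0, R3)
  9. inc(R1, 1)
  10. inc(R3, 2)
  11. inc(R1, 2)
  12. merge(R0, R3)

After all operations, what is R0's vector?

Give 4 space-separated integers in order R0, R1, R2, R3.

Op 1: merge R0<->R2 -> R0=(0,0,0,0) R2=(0,0,0,0)
Op 2: merge R1<->R0 -> R1=(0,0,0,0) R0=(0,0,0,0)
Op 3: merge R2<->R3 -> R2=(0,0,0,0) R3=(0,0,0,0)
Op 4: merge R3<->R2 -> R3=(0,0,0,0) R2=(0,0,0,0)
Op 5: merge R1<->R2 -> R1=(0,0,0,0) R2=(0,0,0,0)
Op 6: inc R3 by 3 -> R3=(0,0,0,3) value=3
Op 7: inc R3 by 3 -> R3=(0,0,0,6) value=6
Op 8: merge R0<->R3 -> R0=(0,0,0,6) R3=(0,0,0,6)
Op 9: inc R1 by 1 -> R1=(0,1,0,0) value=1
Op 10: inc R3 by 2 -> R3=(0,0,0,8) value=8
Op 11: inc R1 by 2 -> R1=(0,3,0,0) value=3
Op 12: merge R0<->R3 -> R0=(0,0,0,8) R3=(0,0,0,8)

Answer: 0 0 0 8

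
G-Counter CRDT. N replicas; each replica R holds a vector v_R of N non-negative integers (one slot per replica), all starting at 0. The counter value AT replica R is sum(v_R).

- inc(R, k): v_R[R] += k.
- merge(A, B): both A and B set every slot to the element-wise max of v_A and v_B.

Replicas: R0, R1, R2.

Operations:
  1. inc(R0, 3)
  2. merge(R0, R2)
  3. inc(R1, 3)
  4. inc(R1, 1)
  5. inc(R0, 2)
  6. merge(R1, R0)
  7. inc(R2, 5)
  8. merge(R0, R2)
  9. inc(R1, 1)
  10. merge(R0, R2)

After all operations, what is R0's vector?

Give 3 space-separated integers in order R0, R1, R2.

Op 1: inc R0 by 3 -> R0=(3,0,0) value=3
Op 2: merge R0<->R2 -> R0=(3,0,0) R2=(3,0,0)
Op 3: inc R1 by 3 -> R1=(0,3,0) value=3
Op 4: inc R1 by 1 -> R1=(0,4,0) value=4
Op 5: inc R0 by 2 -> R0=(5,0,0) value=5
Op 6: merge R1<->R0 -> R1=(5,4,0) R0=(5,4,0)
Op 7: inc R2 by 5 -> R2=(3,0,5) value=8
Op 8: merge R0<->R2 -> R0=(5,4,5) R2=(5,4,5)
Op 9: inc R1 by 1 -> R1=(5,5,0) value=10
Op 10: merge R0<->R2 -> R0=(5,4,5) R2=(5,4,5)

Answer: 5 4 5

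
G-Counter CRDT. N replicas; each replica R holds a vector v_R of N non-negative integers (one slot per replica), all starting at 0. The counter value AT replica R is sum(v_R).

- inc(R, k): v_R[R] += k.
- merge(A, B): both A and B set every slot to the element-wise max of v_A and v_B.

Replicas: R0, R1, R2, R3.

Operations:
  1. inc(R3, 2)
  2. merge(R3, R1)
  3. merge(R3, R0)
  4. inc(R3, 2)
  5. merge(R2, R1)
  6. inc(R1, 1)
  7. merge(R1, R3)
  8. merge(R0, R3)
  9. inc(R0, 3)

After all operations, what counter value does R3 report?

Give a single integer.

Answer: 5

Derivation:
Op 1: inc R3 by 2 -> R3=(0,0,0,2) value=2
Op 2: merge R3<->R1 -> R3=(0,0,0,2) R1=(0,0,0,2)
Op 3: merge R3<->R0 -> R3=(0,0,0,2) R0=(0,0,0,2)
Op 4: inc R3 by 2 -> R3=(0,0,0,4) value=4
Op 5: merge R2<->R1 -> R2=(0,0,0,2) R1=(0,0,0,2)
Op 6: inc R1 by 1 -> R1=(0,1,0,2) value=3
Op 7: merge R1<->R3 -> R1=(0,1,0,4) R3=(0,1,0,4)
Op 8: merge R0<->R3 -> R0=(0,1,0,4) R3=(0,1,0,4)
Op 9: inc R0 by 3 -> R0=(3,1,0,4) value=8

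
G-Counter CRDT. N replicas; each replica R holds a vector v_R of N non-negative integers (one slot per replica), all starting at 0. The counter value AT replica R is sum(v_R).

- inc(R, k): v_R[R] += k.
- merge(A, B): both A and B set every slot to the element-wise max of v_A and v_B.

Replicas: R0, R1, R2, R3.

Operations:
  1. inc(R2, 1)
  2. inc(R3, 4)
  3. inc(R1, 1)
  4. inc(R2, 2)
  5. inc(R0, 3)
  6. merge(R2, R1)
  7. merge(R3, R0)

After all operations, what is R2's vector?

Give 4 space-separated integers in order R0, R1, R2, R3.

Op 1: inc R2 by 1 -> R2=(0,0,1,0) value=1
Op 2: inc R3 by 4 -> R3=(0,0,0,4) value=4
Op 3: inc R1 by 1 -> R1=(0,1,0,0) value=1
Op 4: inc R2 by 2 -> R2=(0,0,3,0) value=3
Op 5: inc R0 by 3 -> R0=(3,0,0,0) value=3
Op 6: merge R2<->R1 -> R2=(0,1,3,0) R1=(0,1,3,0)
Op 7: merge R3<->R0 -> R3=(3,0,0,4) R0=(3,0,0,4)

Answer: 0 1 3 0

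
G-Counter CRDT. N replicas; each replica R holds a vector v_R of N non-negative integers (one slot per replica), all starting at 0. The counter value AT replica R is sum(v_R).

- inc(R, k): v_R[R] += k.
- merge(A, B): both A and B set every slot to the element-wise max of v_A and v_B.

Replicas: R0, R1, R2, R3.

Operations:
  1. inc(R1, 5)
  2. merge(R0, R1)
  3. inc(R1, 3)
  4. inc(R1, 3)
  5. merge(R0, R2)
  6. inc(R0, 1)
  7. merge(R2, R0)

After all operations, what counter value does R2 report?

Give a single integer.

Answer: 6

Derivation:
Op 1: inc R1 by 5 -> R1=(0,5,0,0) value=5
Op 2: merge R0<->R1 -> R0=(0,5,0,0) R1=(0,5,0,0)
Op 3: inc R1 by 3 -> R1=(0,8,0,0) value=8
Op 4: inc R1 by 3 -> R1=(0,11,0,0) value=11
Op 5: merge R0<->R2 -> R0=(0,5,0,0) R2=(0,5,0,0)
Op 6: inc R0 by 1 -> R0=(1,5,0,0) value=6
Op 7: merge R2<->R0 -> R2=(1,5,0,0) R0=(1,5,0,0)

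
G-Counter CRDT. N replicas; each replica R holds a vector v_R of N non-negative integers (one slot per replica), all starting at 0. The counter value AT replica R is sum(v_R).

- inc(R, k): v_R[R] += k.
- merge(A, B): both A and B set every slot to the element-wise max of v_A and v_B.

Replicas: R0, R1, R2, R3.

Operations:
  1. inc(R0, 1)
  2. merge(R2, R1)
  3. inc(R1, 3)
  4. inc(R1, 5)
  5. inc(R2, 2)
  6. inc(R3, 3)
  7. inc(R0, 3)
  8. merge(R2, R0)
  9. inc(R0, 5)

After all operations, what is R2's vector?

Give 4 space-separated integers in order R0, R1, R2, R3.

Op 1: inc R0 by 1 -> R0=(1,0,0,0) value=1
Op 2: merge R2<->R1 -> R2=(0,0,0,0) R1=(0,0,0,0)
Op 3: inc R1 by 3 -> R1=(0,3,0,0) value=3
Op 4: inc R1 by 5 -> R1=(0,8,0,0) value=8
Op 5: inc R2 by 2 -> R2=(0,0,2,0) value=2
Op 6: inc R3 by 3 -> R3=(0,0,0,3) value=3
Op 7: inc R0 by 3 -> R0=(4,0,0,0) value=4
Op 8: merge R2<->R0 -> R2=(4,0,2,0) R0=(4,0,2,0)
Op 9: inc R0 by 5 -> R0=(9,0,2,0) value=11

Answer: 4 0 2 0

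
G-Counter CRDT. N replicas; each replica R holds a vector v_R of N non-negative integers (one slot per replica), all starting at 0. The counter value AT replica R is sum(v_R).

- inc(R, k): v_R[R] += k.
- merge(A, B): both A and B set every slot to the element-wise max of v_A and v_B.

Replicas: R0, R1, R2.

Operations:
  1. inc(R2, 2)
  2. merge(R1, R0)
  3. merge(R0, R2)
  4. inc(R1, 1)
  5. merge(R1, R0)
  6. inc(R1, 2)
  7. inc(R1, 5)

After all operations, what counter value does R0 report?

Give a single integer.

Answer: 3

Derivation:
Op 1: inc R2 by 2 -> R2=(0,0,2) value=2
Op 2: merge R1<->R0 -> R1=(0,0,0) R0=(0,0,0)
Op 3: merge R0<->R2 -> R0=(0,0,2) R2=(0,0,2)
Op 4: inc R1 by 1 -> R1=(0,1,0) value=1
Op 5: merge R1<->R0 -> R1=(0,1,2) R0=(0,1,2)
Op 6: inc R1 by 2 -> R1=(0,3,2) value=5
Op 7: inc R1 by 5 -> R1=(0,8,2) value=10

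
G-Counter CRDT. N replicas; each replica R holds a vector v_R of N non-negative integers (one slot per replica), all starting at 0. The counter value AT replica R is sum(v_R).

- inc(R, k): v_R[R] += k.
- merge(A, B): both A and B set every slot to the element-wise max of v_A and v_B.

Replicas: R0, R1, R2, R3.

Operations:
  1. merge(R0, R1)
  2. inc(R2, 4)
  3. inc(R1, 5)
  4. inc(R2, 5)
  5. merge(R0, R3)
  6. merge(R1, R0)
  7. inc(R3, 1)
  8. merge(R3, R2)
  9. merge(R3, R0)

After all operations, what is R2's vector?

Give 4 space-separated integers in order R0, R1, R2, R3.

Op 1: merge R0<->R1 -> R0=(0,0,0,0) R1=(0,0,0,0)
Op 2: inc R2 by 4 -> R2=(0,0,4,0) value=4
Op 3: inc R1 by 5 -> R1=(0,5,0,0) value=5
Op 4: inc R2 by 5 -> R2=(0,0,9,0) value=9
Op 5: merge R0<->R3 -> R0=(0,0,0,0) R3=(0,0,0,0)
Op 6: merge R1<->R0 -> R1=(0,5,0,0) R0=(0,5,0,0)
Op 7: inc R3 by 1 -> R3=(0,0,0,1) value=1
Op 8: merge R3<->R2 -> R3=(0,0,9,1) R2=(0,0,9,1)
Op 9: merge R3<->R0 -> R3=(0,5,9,1) R0=(0,5,9,1)

Answer: 0 0 9 1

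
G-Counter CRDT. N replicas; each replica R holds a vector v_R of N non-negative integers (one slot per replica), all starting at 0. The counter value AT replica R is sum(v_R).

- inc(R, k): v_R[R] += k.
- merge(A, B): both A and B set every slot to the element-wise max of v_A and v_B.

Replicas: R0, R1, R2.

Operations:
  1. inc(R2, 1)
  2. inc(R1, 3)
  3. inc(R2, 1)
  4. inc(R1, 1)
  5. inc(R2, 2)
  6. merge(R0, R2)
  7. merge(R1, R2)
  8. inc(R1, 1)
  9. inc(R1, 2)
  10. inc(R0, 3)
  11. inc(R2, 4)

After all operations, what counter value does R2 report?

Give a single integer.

Op 1: inc R2 by 1 -> R2=(0,0,1) value=1
Op 2: inc R1 by 3 -> R1=(0,3,0) value=3
Op 3: inc R2 by 1 -> R2=(0,0,2) value=2
Op 4: inc R1 by 1 -> R1=(0,4,0) value=4
Op 5: inc R2 by 2 -> R2=(0,0,4) value=4
Op 6: merge R0<->R2 -> R0=(0,0,4) R2=(0,0,4)
Op 7: merge R1<->R2 -> R1=(0,4,4) R2=(0,4,4)
Op 8: inc R1 by 1 -> R1=(0,5,4) value=9
Op 9: inc R1 by 2 -> R1=(0,7,4) value=11
Op 10: inc R0 by 3 -> R0=(3,0,4) value=7
Op 11: inc R2 by 4 -> R2=(0,4,8) value=12

Answer: 12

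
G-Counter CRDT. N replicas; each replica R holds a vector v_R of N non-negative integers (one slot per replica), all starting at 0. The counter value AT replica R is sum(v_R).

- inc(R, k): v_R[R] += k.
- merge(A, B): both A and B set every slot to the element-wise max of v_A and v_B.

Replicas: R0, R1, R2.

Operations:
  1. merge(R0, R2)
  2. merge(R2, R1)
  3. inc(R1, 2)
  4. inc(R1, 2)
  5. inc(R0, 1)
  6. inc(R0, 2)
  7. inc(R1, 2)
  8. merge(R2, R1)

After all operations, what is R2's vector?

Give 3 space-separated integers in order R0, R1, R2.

Op 1: merge R0<->R2 -> R0=(0,0,0) R2=(0,0,0)
Op 2: merge R2<->R1 -> R2=(0,0,0) R1=(0,0,0)
Op 3: inc R1 by 2 -> R1=(0,2,0) value=2
Op 4: inc R1 by 2 -> R1=(0,4,0) value=4
Op 5: inc R0 by 1 -> R0=(1,0,0) value=1
Op 6: inc R0 by 2 -> R0=(3,0,0) value=3
Op 7: inc R1 by 2 -> R1=(0,6,0) value=6
Op 8: merge R2<->R1 -> R2=(0,6,0) R1=(0,6,0)

Answer: 0 6 0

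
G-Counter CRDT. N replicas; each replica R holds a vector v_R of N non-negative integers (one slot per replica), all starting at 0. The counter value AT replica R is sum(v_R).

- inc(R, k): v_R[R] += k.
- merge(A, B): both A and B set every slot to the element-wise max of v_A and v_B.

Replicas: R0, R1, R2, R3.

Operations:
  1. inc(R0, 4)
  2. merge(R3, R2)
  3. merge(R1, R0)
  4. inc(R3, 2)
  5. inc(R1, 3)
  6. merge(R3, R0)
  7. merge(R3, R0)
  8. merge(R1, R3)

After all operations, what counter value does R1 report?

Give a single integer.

Op 1: inc R0 by 4 -> R0=(4,0,0,0) value=4
Op 2: merge R3<->R2 -> R3=(0,0,0,0) R2=(0,0,0,0)
Op 3: merge R1<->R0 -> R1=(4,0,0,0) R0=(4,0,0,0)
Op 4: inc R3 by 2 -> R3=(0,0,0,2) value=2
Op 5: inc R1 by 3 -> R1=(4,3,0,0) value=7
Op 6: merge R3<->R0 -> R3=(4,0,0,2) R0=(4,0,0,2)
Op 7: merge R3<->R0 -> R3=(4,0,0,2) R0=(4,0,0,2)
Op 8: merge R1<->R3 -> R1=(4,3,0,2) R3=(4,3,0,2)

Answer: 9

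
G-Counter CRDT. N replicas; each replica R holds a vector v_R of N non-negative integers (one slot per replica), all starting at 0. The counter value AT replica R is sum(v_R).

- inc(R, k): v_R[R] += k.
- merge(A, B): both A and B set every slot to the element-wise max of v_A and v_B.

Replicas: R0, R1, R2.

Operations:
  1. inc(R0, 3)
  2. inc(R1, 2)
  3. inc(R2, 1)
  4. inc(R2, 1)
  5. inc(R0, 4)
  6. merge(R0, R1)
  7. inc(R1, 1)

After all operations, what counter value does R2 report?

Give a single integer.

Op 1: inc R0 by 3 -> R0=(3,0,0) value=3
Op 2: inc R1 by 2 -> R1=(0,2,0) value=2
Op 3: inc R2 by 1 -> R2=(0,0,1) value=1
Op 4: inc R2 by 1 -> R2=(0,0,2) value=2
Op 5: inc R0 by 4 -> R0=(7,0,0) value=7
Op 6: merge R0<->R1 -> R0=(7,2,0) R1=(7,2,0)
Op 7: inc R1 by 1 -> R1=(7,3,0) value=10

Answer: 2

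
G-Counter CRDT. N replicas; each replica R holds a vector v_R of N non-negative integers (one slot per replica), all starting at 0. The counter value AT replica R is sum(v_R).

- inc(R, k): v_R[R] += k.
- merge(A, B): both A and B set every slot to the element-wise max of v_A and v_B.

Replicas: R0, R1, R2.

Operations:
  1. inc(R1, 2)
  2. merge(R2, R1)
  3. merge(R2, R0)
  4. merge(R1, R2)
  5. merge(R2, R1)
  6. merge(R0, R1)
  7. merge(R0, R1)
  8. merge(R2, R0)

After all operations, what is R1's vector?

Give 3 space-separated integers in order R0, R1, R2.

Answer: 0 2 0

Derivation:
Op 1: inc R1 by 2 -> R1=(0,2,0) value=2
Op 2: merge R2<->R1 -> R2=(0,2,0) R1=(0,2,0)
Op 3: merge R2<->R0 -> R2=(0,2,0) R0=(0,2,0)
Op 4: merge R1<->R2 -> R1=(0,2,0) R2=(0,2,0)
Op 5: merge R2<->R1 -> R2=(0,2,0) R1=(0,2,0)
Op 6: merge R0<->R1 -> R0=(0,2,0) R1=(0,2,0)
Op 7: merge R0<->R1 -> R0=(0,2,0) R1=(0,2,0)
Op 8: merge R2<->R0 -> R2=(0,2,0) R0=(0,2,0)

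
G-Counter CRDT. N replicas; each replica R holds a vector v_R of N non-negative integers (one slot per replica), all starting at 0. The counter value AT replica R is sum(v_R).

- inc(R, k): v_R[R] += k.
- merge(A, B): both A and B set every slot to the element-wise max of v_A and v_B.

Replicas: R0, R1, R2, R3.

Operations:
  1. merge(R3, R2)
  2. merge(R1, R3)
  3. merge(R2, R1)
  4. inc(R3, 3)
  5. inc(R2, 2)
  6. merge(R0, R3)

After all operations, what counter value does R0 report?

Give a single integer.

Op 1: merge R3<->R2 -> R3=(0,0,0,0) R2=(0,0,0,0)
Op 2: merge R1<->R3 -> R1=(0,0,0,0) R3=(0,0,0,0)
Op 3: merge R2<->R1 -> R2=(0,0,0,0) R1=(0,0,0,0)
Op 4: inc R3 by 3 -> R3=(0,0,0,3) value=3
Op 5: inc R2 by 2 -> R2=(0,0,2,0) value=2
Op 6: merge R0<->R3 -> R0=(0,0,0,3) R3=(0,0,0,3)

Answer: 3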